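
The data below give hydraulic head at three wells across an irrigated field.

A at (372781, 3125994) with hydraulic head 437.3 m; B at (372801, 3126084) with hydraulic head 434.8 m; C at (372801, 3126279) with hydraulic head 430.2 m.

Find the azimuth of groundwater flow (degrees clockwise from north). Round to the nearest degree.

039°

With h = a·x + b·y + c and A as origin, the differences give:
  20·a + 90·b = -2.5
  20·a + 285·b = -7.1
Eliminate b (×285 and ×90, subtract): 3900·a = -73.50 → a = ∂h/∂x = -0.01885
Back-substitute: b = ∂h/∂y = -0.02359.
Flow direction (−∇h) has components (+0.01885 E, +0.02359 N).
Azimuth = atan2(E, N) = atan2(+0.01885, +0.02359) = 38.6° ≈ 039°.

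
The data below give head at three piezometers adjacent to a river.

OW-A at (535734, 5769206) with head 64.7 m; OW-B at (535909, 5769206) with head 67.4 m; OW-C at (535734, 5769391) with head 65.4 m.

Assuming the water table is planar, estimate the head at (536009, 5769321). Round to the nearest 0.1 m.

69.4 m

∂h/∂x = (67.4 − 64.7) / (535909 − 535734) = +0.01543
∂h/∂y = (65.4 − 64.7) / (5769391 − 5769206) = +0.003784
h(536009, 5769321) = 64.7 + (+0.01543)·(275) + (+0.003784)·(115) = 64.7 +4.243 +0.435 = 69.378 m.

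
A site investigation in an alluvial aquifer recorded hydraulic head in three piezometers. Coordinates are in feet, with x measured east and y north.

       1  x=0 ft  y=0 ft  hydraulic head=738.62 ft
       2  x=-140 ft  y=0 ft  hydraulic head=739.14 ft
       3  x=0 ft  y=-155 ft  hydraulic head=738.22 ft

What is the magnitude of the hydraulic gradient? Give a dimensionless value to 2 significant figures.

0.0045

∂h/∂x = (739.14 − 738.62) / (-140 − 0) = -0.003714
∂h/∂y = (738.22 − 738.62) / (-155 − 0) = +0.002581
|∇h| = √(-0.003714² + 0.002581²) = 0.004523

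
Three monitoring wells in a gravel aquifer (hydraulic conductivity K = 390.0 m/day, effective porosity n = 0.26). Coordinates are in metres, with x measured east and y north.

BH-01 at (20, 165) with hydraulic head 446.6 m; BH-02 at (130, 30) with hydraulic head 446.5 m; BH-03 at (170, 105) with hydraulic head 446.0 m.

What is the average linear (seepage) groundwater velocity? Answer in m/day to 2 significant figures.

10.0 m/day

Three-point gradient (reference BH-01): Δ to BH-02 = (110, -135, -0.1), Δ to BH-03 = (150, -60, -0.6).
∂h/∂x = -0.005495, ∂h/∂y = -0.003736 (det = 13650).
|∇h| = √(-0.005495² + -0.003736²) = 0.006645
Seepage velocity v = K·i/n = 390.0 × 0.006645 / 0.26 = 9.967 m/day.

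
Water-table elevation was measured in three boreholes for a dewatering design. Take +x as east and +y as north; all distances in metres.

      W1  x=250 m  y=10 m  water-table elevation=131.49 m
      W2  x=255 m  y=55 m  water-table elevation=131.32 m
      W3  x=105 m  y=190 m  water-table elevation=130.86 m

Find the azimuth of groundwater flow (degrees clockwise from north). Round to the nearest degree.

Taking W1 as reference: W2−W1 = (5, 45, -0.17); W3−W1 = (-145, 180, -0.63).
Determinant of the coordinate differences = 5·180 − (-145)·45 = 7425.
∂h/∂x = [(-0.17)·180 − (-0.63)·45] / 7425 = -0.0003030
∂h/∂y = [5·(-0.63) − (-145)·(-0.17)] / 7425 = -0.003744
Flow direction (−∇h) has components (+0.0003030 E, +0.003744 N).
Azimuth = atan2(E, N) = atan2(+0.0003030, +0.003744) = 4.6° ≈ 005°.

005°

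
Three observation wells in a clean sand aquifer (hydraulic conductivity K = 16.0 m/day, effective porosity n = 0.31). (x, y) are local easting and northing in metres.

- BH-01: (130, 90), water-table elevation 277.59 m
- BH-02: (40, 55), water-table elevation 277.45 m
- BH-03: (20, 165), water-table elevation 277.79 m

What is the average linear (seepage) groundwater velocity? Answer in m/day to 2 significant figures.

0.16 m/day

Taking BH-01 as reference: BH-02−BH-01 = (-90, -35, -0.14); BH-03−BH-01 = (-110, 75, +0.20).
Solve a·Δx + b·Δy = Δh: det = (-90)·75 − (-110)·(-35) = -10600.
∂h/∂x = [(-0.14)·75 − (+0.20)·(-35)] / -10600 = +0.0003302
∂h/∂y = [(-90)·(+0.20) − (-110)·(-0.14)] / -10600 = +0.003151
|∇h| = √(0.0003302² + 0.003151²) = 0.003168
Seepage velocity v = K·i/n = 16.0 × 0.003168 / 0.31 = 0.1635 m/day.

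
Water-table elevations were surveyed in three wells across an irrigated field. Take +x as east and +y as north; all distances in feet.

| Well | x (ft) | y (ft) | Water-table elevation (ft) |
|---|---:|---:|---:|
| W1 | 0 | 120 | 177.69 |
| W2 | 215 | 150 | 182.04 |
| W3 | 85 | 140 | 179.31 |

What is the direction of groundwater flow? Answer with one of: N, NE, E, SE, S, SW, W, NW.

NW

Taking W1 as reference: W2−W1 = (215, 30, +4.35); W3−W1 = (85, 20, +1.62).
Determinant of the coordinate differences = 215·20 − 85·30 = 1750.
∂h/∂x = [(+4.35)·20 − (+1.62)·30] / 1750 = +0.02194
∂h/∂y = [215·(+1.62) − 85·(+4.35)] / 1750 = -0.01226
Flow = −∇h = (-0.02194 east, +0.01226 north), which points northwest.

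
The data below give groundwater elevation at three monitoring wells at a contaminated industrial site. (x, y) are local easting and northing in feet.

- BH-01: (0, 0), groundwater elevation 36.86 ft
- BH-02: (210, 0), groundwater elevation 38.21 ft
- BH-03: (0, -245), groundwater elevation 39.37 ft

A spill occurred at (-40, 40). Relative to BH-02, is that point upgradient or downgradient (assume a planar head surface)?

downgradient

∂h/∂x = (38.21 − 36.86) / (210 − 0) = +0.006429
∂h/∂y = (39.37 − 36.86) / (-245 − 0) = -0.01024
Head at (-40, 40) = 36.86 + (+0.006429)·(-40) + (-0.01024)·(40) = 36.19 ft.
That is lower than the 38.21 ft at BH-02, so the point is downgradient.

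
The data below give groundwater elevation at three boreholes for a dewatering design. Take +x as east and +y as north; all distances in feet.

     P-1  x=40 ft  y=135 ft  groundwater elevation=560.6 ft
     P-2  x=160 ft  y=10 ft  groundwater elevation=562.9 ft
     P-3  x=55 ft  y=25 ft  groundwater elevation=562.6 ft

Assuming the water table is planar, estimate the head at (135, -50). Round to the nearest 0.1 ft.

Taking P-1 as reference: P-2−P-1 = (120, -125, +2.3); P-3−P-1 = (15, -110, +2.0).
Solve a·Δx + b·Δy = Δh: det = 120·(-110) − 15·(-125) = -11325.
∂h/∂x = [(+2.3)·(-110) − (+2.0)·(-125)] / -11325 = +0.0002649
∂h/∂y = [120·(+2.0) − 15·(+2.3)] / -11325 = -0.01815
h(135, -50) = 560.6 + (+0.0002649)·(95) + (-0.01815)·(-185) = 560.6 +0.025 +3.357 = 563.982 ft.

564.0 ft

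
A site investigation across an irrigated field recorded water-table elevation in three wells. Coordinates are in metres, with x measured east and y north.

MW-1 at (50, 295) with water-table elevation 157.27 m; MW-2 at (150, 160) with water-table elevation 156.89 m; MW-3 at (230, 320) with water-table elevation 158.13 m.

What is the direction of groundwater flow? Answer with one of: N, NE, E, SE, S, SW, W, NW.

Differences from MW-1: to MW-2 (Δx, Δy, Δh) = (100, -135, -0.38); to MW-3 = (180, 25, +0.86).
Solve a·Δx + b·Δy = Δh: det = 100·25 − 180·(-135) = 26800.
∂h/∂x = [(-0.38)·25 − (+0.86)·(-135)] / 26800 = +0.003978
∂h/∂y = [100·(+0.86) − 180·(-0.38)] / 26800 = +0.005761
Flow = −∇h = (-0.003978 east, -0.005761 north), which points southwest.

SW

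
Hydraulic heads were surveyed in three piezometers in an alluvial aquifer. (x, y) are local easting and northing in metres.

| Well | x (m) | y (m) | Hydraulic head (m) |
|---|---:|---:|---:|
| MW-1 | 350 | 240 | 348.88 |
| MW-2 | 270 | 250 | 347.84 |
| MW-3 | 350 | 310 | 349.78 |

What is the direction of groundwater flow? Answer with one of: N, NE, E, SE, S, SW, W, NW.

SW

Differences from MW-1: to MW-2 (Δx, Δy, Δh) = (-80, 10, -1.04); to MW-3 = (0, 70, +0.90).
Solve a·Δx + b·Δy = Δh: det = (-80)·70 − 0·10 = -5600.
∂h/∂x = [(-1.04)·70 − (+0.90)·10] / -5600 = +0.01461
∂h/∂y = [(-80)·(+0.90) − 0·(-1.04)] / -5600 = +0.01286
Flow = −∇h = (-0.01461 east, -0.01286 north), which points southwest.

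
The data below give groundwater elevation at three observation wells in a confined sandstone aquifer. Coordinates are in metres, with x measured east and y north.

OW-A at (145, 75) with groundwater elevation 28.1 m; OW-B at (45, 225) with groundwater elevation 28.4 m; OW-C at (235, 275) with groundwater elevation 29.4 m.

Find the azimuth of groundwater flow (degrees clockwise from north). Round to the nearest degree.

221°

With h = a·x + b·y + c and OW-A as origin, the differences give:
  (-100)·a + 150·b = +0.3
  90·a + 200·b = +1.3
Eliminate b (×200 and ×150, subtract): -33500·a = -135.00 → a = ∂h/∂x = +0.004030
Back-substitute: b = ∂h/∂y = +0.004687.
Flow direction (−∇h) has components (-0.004030 E, -0.004687 N).
Azimuth = atan2(E, N) = atan2(-0.004030, -0.004687) = 220.7° ≈ 221°.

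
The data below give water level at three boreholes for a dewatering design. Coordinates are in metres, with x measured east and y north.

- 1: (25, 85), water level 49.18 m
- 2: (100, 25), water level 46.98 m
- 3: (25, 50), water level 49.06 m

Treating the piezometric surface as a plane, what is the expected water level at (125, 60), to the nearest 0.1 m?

46.4 m

Taking 1 as reference: 2−1 = (75, -60, -2.20); 3−1 = (0, -35, -0.12).
Determinant of the coordinate differences = 75·(-35) − 0·(-60) = -2625.
∂h/∂x = [(-2.20)·(-35) − (-0.12)·(-60)] / -2625 = -0.02659
∂h/∂y = [75·(-0.12) − 0·(-2.20)] / -2625 = +0.003429
h(125, 60) = 49.18 + (-0.02659)·(100) + (+0.003429)·(-25) = 49.18 -2.659 -0.086 = 46.435 m.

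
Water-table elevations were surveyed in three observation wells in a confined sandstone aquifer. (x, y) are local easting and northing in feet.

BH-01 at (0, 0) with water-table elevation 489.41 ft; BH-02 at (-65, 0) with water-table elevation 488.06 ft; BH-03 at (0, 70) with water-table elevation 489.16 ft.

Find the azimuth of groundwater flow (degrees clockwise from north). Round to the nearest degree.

280°

∂h/∂x = (488.06 − 489.41) / (-65 − 0) = +0.02077
∂h/∂y = (489.16 − 489.41) / (70 − 0) = -0.003571
Flow direction (−∇h) has components (-0.02077 E, +0.003571 N).
Azimuth = atan2(E, N) = atan2(-0.02077, +0.003571) = 279.8° ≈ 280°.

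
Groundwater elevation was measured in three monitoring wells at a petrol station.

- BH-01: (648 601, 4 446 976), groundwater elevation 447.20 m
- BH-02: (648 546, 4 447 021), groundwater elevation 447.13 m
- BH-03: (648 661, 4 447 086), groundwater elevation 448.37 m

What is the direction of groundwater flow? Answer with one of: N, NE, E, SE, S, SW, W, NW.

With h = a·x + b·y + c and BH-01 as origin, the differences give:
  (-55)·a + 45·b = -0.07
  60·a + 110·b = +1.17
Eliminate b (×110 and ×45, subtract): -8750·a = -60.350 → a = ∂h/∂x = +0.006897
Back-substitute: b = ∂h/∂y = +0.006874.
Flow = −∇h = (-0.006897 east, -0.006874 north), which points southwest.

SW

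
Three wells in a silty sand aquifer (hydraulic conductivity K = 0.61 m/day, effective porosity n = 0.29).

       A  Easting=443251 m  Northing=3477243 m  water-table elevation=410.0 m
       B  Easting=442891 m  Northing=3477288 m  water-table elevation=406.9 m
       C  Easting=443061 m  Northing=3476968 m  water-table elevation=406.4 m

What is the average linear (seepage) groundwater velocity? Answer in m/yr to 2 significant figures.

With h = a·x + b·y + c and A as origin, the differences give:
  (-360)·a + 45·b = -3.1
  (-190)·a + (-275)·b = -3.6
Eliminate b (×(-275) and ×45, subtract): 107550·a = 1014.50 → a = ∂h/∂x = +0.009433
Back-substitute: b = ∂h/∂y = +0.006574.
|∇h| = √(0.009433² + 0.006574²) = 0.0115
Seepage velocity v = K·i/n = 0.61 × 0.0115 / 0.29 = 0.02419 m/day = 8.835 m/yr.

8.8 m/yr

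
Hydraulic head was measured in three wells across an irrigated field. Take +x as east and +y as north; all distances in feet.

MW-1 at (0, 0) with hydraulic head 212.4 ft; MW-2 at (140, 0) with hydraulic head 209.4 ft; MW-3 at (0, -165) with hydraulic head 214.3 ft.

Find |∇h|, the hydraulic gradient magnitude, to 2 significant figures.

0.024

∂h/∂x = (209.4 − 212.4) / (140 − 0) = -0.02143
∂h/∂y = (214.3 − 212.4) / (-165 − 0) = -0.01152
|∇h| = √(-0.02143² + -0.01152²) = 0.02433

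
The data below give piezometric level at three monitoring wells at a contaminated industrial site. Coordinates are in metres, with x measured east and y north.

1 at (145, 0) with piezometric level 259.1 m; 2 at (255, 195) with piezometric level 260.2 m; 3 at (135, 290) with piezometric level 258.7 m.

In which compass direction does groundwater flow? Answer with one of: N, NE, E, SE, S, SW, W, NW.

W

With h = a·x + b·y + c and 1 as origin, the differences give:
  110·a + 195·b = +1.1
  (-10)·a + 290·b = -0.4
Eliminate b (×290 and ×195, subtract): 33850·a = 397.00 → a = ∂h/∂x = +0.01173
Back-substitute: b = ∂h/∂y = -0.0009749.
Flow = −∇h = (-0.01173 east, +0.0009749 north), which points west.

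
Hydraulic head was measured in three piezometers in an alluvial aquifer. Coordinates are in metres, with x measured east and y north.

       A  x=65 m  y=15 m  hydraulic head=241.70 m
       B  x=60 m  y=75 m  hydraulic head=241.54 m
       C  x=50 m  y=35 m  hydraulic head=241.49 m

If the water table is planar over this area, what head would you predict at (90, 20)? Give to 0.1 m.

Taking A as reference: B−A = (-5, 60, -0.16); C−A = (-15, 20, -0.21).
Determinant of the coordinate differences = (-5)·20 − (-15)·60 = 800.
∂h/∂x = [(-0.16)·20 − (-0.21)·60] / 800 = +0.01175
∂h/∂y = [(-5)·(-0.21) − (-15)·(-0.16)] / 800 = -0.001688
h(90, 20) = 241.70 + (+0.01175)·(25) + (-0.001688)·(5) = 241.70 +0.294 -0.008 = 241.985 m.

242.0 m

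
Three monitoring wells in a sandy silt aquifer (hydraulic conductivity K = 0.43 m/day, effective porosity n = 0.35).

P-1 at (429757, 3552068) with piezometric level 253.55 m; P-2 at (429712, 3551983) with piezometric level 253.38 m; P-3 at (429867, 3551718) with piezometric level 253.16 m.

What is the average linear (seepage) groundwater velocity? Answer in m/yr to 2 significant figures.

0.80 m/yr

With h = a·x + b·y + c and P-1 as origin, the differences give:
  (-45)·a + (-85)·b = -0.17
  110·a + (-350)·b = -0.39
Eliminate b (×(-350) and ×(-85), subtract): 25100·a = 26.350 → a = ∂h/∂x = +0.001050
Back-substitute: b = ∂h/∂y = +0.001444.
|∇h| = √(0.001050² + 0.001444²) = 0.001785
Seepage velocity v = K·i/n = 0.43 × 0.001785 / 0.35 = 0.002193 m/day = 0.801 m/yr.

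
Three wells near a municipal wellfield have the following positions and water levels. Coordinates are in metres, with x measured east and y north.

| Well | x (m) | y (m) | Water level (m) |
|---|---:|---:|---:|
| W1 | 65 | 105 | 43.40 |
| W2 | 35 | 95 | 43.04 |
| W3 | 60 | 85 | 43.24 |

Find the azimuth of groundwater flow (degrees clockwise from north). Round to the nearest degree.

242°

Taking W1 as reference: W2−W1 = (-30, -10, -0.36); W3−W1 = (-5, -20, -0.16).
Solve a·Δx + b·Δy = Δh: det = (-30)·(-20) − (-5)·(-10) = 550.
∂h/∂x = [(-0.36)·(-20) − (-0.16)·(-10)] / 550 = +0.01018
∂h/∂y = [(-30)·(-0.16) − (-5)·(-0.36)] / 550 = +0.005455
Flow direction (−∇h) has components (-0.01018 E, -0.005455 N).
Azimuth = atan2(E, N) = atan2(-0.01018, -0.005455) = 241.8° ≈ 242°.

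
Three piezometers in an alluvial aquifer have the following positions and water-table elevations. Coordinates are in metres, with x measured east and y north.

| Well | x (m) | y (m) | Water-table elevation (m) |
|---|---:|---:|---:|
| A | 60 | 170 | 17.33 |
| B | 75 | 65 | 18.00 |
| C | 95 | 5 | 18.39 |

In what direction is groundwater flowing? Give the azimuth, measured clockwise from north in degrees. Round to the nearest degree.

Three-point gradient (reference A): Δ to B = (15, -105, +0.67), Δ to C = (35, -165, +1.06).
∂h/∂x = +0.0006250, ∂h/∂y = -0.006292 (det = 1200).
Flow direction (−∇h) has components (-0.0006250 E, +0.006292 N).
Azimuth = atan2(E, N) = atan2(-0.0006250, +0.006292) = 354.3° ≈ 354°.

354°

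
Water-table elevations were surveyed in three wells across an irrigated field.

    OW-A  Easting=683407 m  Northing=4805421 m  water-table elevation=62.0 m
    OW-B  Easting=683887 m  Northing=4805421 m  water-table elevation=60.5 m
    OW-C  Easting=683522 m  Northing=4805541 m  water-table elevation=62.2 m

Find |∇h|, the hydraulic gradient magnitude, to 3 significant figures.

Differences from OW-A: to OW-B (Δx, Δy, Δh) = (480, 0, -1.5); to OW-C = (115, 120, +0.2).
Solve a·Δx + b·Δy = Δh: det = 480·120 − 115·0 = 57600.
∂h/∂x = [(-1.5)·120 − (+0.2)·0] / 57600 = -0.003125
∂h/∂y = [480·(+0.2) − 115·(-1.5)] / 57600 = +0.004661
|∇h| = √(-0.003125² + 0.004661²) = 0.005612

0.00561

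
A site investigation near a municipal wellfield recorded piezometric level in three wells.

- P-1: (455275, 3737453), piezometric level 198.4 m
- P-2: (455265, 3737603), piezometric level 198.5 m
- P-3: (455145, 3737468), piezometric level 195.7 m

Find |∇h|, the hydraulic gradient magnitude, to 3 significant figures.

0.0211

Three-point gradient (reference P-1): Δ to P-2 = (-10, 150, +0.1), Δ to P-3 = (-130, 15, -2.7).
∂h/∂x = +0.02101, ∂h/∂y = +0.002067 (det = 19350).
|∇h| = √(0.02101² + 0.002067²) = 0.02111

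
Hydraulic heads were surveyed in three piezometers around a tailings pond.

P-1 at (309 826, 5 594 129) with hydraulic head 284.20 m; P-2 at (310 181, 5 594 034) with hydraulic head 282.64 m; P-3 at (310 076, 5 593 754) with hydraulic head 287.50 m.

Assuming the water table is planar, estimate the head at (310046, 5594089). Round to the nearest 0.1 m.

Taking P-1 as reference: P-2−P-1 = (355, -95, -1.56); P-3−P-1 = (250, -375, +3.30).
Solve a·Δx + b·Δy = Δh: det = 355·(-375) − 250·(-95) = -109375.
∂h/∂x = [(-1.56)·(-375) − (+3.30)·(-95)] / -109375 = -0.008215
∂h/∂y = [355·(+3.30) − 250·(-1.56)] / -109375 = -0.01428
h(310046, 5594089) = 284.20 + (-0.008215)·(220) + (-0.01428)·(-40) = 284.20 -1.807 +0.571 = 282.964 m.

283.0 m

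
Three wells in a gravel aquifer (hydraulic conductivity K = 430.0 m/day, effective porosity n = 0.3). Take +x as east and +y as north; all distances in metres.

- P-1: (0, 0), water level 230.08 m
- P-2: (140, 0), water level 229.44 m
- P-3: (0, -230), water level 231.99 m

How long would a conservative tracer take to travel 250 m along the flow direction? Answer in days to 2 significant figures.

18 days

∂h/∂x = (229.44 − 230.08) / (140 − 0) = -0.004571
∂h/∂y = (231.99 − 230.08) / (-230 − 0) = -0.008304
|∇h| = √(-0.004571² + -0.008304²) = 0.009479
Seepage velocity v = K·i/n = 430.0 × 0.009479 / 0.3 = 13.59 m/day.
t = 250 / 13.59 = 18.4 days.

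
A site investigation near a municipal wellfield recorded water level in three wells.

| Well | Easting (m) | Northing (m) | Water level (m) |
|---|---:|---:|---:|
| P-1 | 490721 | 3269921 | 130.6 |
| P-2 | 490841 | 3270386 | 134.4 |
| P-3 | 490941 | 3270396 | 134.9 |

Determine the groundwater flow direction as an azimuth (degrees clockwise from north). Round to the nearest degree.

211°

Taking P-1 as reference: P-2−P-1 = (120, 465, +3.8); P-3−P-1 = (220, 475, +4.3).
Solve a·Δx + b·Δy = Δh: det = 120·475 − 220·465 = -45300.
∂h/∂x = [(+3.8)·475 − (+4.3)·465] / -45300 = +0.004294
∂h/∂y = [120·(+4.3) − 220·(+3.8)] / -45300 = +0.007064
Flow direction (−∇h) has components (-0.004294 E, -0.007064 N).
Azimuth = atan2(E, N) = atan2(-0.004294, -0.007064) = 211.3° ≈ 211°.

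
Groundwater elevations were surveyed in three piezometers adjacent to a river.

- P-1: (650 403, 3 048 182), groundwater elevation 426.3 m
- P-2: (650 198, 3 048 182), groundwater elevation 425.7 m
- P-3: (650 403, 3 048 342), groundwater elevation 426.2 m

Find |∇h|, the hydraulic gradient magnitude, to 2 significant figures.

∂h/∂x = (425.7 − 426.3) / (650198 − 650403) = +0.002927
∂h/∂y = (426.2 − 426.3) / (3048342 − 3048182) = -0.0006250
|∇h| = √(0.002927² + -0.0006250²) = 0.002993

0.0030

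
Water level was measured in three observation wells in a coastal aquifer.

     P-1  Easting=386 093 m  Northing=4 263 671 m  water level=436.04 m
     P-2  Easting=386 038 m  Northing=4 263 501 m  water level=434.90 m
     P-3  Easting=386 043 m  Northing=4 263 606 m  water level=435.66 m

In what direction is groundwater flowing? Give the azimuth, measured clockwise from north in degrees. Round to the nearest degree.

165°

Three-point gradient (reference P-1): Δ to P-2 = (-55, -170, -1.14), Δ to P-3 = (-50, -65, -0.38).
∂h/∂x = -0.001929, ∂h/∂y = +0.007330 (det = -4925).
Flow direction (−∇h) has components (+0.001929 E, -0.007330 N).
Azimuth = atan2(E, N) = atan2(+0.001929, -0.007330) = 165.3° ≈ 165°.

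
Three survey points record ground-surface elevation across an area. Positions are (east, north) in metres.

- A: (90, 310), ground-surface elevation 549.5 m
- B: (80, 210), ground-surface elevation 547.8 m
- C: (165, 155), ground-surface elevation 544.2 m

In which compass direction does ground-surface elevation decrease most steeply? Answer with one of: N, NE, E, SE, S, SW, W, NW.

SE

Taking A as reference: B−A = (-10, -100, -1.7); C−A = (75, -155, -5.3).
Solve a·Δx + b·Δy = Δz: det = (-10)·(-155) − 75·(-100) = 9050.
∂z/∂x = [(-1.7)·(-155) − (-5.3)·(-100)] / 9050 = -0.02945
∂z/∂y = [(-10)·(-5.3) − 75·(-1.7)] / 9050 = +0.01994
Steepest decrease is along −∇f = (+0.02945 E, -0.01994 N) → southeast.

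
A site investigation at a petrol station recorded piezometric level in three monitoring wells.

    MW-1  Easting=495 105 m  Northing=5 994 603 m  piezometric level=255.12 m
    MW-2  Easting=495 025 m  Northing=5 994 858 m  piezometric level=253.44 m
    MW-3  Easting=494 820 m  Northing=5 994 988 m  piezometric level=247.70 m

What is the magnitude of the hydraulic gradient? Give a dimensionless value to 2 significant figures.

0.030

Taking MW-1 as reference: MW-2−MW-1 = (-80, 255, -1.68); MW-3−MW-1 = (-285, 385, -7.42).
Determinant of the coordinate differences = (-80)·385 − (-285)·255 = 41875.
∂h/∂x = [(-1.68)·385 − (-7.42)·255] / 41875 = +0.02974
∂h/∂y = [(-80)·(-7.42) − (-285)·(-1.68)] / 41875 = +0.002741
|∇h| = √(0.02974² + 0.002741²) = 0.02987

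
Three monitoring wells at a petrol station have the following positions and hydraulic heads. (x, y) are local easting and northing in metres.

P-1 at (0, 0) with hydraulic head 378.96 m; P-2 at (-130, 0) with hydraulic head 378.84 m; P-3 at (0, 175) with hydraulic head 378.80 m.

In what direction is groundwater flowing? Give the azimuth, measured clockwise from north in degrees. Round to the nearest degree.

315°

∂h/∂x = (378.84 − 378.96) / (-130 − 0) = +0.0009231
∂h/∂y = (378.80 − 378.96) / (175 − 0) = -0.0009143
Flow direction (−∇h) has components (-0.0009231 E, +0.0009143 N).
Azimuth = atan2(E, N) = atan2(-0.0009231, +0.0009143) = 314.7° ≈ 315°.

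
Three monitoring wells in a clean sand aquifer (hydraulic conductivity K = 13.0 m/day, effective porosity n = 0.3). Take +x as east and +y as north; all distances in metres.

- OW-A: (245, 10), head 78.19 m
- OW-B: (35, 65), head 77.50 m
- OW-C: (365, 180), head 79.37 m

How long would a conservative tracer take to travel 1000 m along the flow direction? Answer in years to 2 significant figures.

Differences from OW-A: to OW-B (Δx, Δy, Δh) = (-210, 55, -0.69); to OW-C = (120, 170, +1.18).
Solve a·Δx + b·Δy = Δh: det = (-210)·170 − 120·55 = -42300.
∂h/∂x = [(-0.69)·170 − (+1.18)·55] / -42300 = +0.004307
∂h/∂y = [(-210)·(+1.18) − 120·(-0.69)] / -42300 = +0.003901
|∇h| = √(0.004307² + 0.003901²) = 0.005811
Seepage velocity v = K·i/n = 13.0 × 0.005811 / 0.3 = 0.2518 m/day.
t = 1000 / 0.2518 = 3971 days = 10.9 years.

11 years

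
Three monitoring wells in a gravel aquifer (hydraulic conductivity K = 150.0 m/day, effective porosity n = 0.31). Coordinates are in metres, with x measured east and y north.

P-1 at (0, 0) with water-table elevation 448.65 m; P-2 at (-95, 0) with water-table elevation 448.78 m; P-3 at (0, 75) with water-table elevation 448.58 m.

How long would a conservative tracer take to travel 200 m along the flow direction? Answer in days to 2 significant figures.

∂h/∂x = (448.78 − 448.65) / (-95 − 0) = -0.001368
∂h/∂y = (448.58 − 448.65) / (75 − 0) = -0.0009333
|∇h| = √(-0.001368² + -0.0009333²) = 0.001656
Seepage velocity v = K·i/n = 150.0 × 0.001656 / 0.31 = 0.8013 m/day.
t = 200 / 0.8013 = 249.6 days.

250 days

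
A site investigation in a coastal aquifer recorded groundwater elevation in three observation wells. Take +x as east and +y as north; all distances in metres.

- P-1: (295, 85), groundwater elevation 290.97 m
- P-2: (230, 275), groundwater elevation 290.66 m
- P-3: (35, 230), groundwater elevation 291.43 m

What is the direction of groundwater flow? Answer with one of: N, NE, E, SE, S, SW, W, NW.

Differences from P-1: to P-2 (Δx, Δy, Δh) = (-65, 190, -0.31); to P-3 = (-260, 145, +0.46).
Determinant of the coordinate differences = (-65)·145 − (-260)·190 = 39975.
∂h/∂x = [(-0.31)·145 − (+0.46)·190] / 39975 = -0.003311
∂h/∂y = [(-65)·(+0.46) − (-260)·(-0.31)] / 39975 = -0.002764
Flow = −∇h = (+0.003311 east, +0.002764 north), which points northeast.

NE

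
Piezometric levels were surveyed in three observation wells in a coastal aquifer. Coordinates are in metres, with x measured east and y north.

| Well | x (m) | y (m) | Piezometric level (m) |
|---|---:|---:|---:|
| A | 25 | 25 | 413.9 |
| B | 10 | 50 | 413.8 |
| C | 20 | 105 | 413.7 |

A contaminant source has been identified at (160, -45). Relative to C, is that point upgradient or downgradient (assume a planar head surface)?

upgradient

Taking A as reference: B−A = (-15, 25, -0.1); C−A = (-5, 80, -0.2).
Solve a·Δx + b·Δy = Δh: det = (-15)·80 − (-5)·25 = -1075.
∂h/∂x = [(-0.1)·80 − (-0.2)·25] / -1075 = +0.002791
∂h/∂y = [(-15)·(-0.2) − (-5)·(-0.1)] / -1075 = -0.002326
Head at (160, -45) = 413.9 + (+0.002791)·(135) + (-0.002326)·(-70) = 414.44 m.
That is higher than the 413.7 m at C, so the point is upgradient.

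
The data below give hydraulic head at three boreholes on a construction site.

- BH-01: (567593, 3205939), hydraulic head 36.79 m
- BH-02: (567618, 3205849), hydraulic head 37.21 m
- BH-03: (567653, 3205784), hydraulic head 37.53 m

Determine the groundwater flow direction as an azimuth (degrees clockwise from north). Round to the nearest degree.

347°

Three-point gradient (reference BH-01): Δ to BH-02 = (25, -90, +0.42), Δ to BH-03 = (60, -155, +0.74).
∂h/∂x = +0.0009836, ∂h/∂y = -0.004393 (det = 1525).
Flow direction (−∇h) has components (-0.0009836 E, +0.004393 N).
Azimuth = atan2(E, N) = atan2(-0.0009836, +0.004393) = 347.4° ≈ 347°.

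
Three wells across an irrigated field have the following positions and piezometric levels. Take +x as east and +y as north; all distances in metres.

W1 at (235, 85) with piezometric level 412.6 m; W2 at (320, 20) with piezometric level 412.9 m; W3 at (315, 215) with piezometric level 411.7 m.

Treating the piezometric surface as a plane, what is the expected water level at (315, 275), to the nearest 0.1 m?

Three-point gradient (reference W1): Δ to W2 = (85, -65, +0.3), Δ to W3 = (80, 130, -0.9).
∂h/∂x = -0.001200, ∂h/∂y = -0.006185 (det = 16250).
h(315, 275) = 412.6 + (-0.001200)·(80) + (-0.006185)·(190) = 412.6 -0.096 -1.175 = 411.329 m.

411.3 m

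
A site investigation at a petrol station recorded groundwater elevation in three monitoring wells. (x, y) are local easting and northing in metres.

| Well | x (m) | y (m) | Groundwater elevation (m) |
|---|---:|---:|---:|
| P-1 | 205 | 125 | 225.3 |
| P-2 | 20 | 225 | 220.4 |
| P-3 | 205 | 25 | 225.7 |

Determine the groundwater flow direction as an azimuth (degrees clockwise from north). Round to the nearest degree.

Three-point gradient (reference P-1): Δ to P-2 = (-185, 100, -4.9), Δ to P-3 = (0, -100, +0.4).
∂h/∂x = +0.02432, ∂h/∂y = -0.004000 (det = 18500).
Flow direction (−∇h) has components (-0.02432 E, +0.004000 N).
Azimuth = atan2(E, N) = atan2(-0.02432, +0.004000) = 279.3° ≈ 279°.

279°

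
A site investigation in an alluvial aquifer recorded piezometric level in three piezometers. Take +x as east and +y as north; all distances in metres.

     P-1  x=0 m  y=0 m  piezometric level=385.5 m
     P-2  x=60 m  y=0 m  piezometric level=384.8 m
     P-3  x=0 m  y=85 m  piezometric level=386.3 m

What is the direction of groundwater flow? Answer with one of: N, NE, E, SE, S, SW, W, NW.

∂h/∂x = (384.8 − 385.5) / (60 − 0) = -0.01167
∂h/∂y = (386.3 − 385.5) / (85 − 0) = +0.009412
Flow = −∇h = (+0.01167 east, -0.009412 north), which points southeast.

SE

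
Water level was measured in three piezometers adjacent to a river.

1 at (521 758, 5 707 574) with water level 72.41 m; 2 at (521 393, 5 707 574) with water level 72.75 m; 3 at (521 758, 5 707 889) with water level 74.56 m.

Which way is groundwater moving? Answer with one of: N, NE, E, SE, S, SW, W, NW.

∂h/∂x = (72.75 − 72.41) / (521393 − 521758) = -0.0009315
∂h/∂y = (74.56 − 72.41) / (5707889 − 5707574) = +0.006825
Flow = −∇h = (+0.0009315 east, -0.006825 north), which points south.

S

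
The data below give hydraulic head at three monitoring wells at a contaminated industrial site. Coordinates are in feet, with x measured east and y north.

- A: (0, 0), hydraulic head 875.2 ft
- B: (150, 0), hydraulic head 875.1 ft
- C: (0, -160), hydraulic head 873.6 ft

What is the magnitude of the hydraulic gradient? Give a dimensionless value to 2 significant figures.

0.010

∂h/∂x = (875.1 − 875.2) / (150 − 0) = -0.0006667
∂h/∂y = (873.6 − 875.2) / (-160 − 0) = +0.01000
|∇h| = √(-0.0006667² + 0.01000²) = 0.01002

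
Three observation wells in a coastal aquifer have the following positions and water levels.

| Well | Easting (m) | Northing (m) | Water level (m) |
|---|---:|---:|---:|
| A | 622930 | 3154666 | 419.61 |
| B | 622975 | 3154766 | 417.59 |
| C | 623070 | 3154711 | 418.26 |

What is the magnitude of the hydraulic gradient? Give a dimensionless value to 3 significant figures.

0.0189

With h = a·x + b·y + c and A as origin, the differences give:
  45·a + 100·b = -2.02
  140·a + 45·b = -1.35
Eliminate b (×45 and ×100, subtract): -11975·a = 44.100 → a = ∂h/∂x = -0.003683
Back-substitute: b = ∂h/∂y = -0.01854.
|∇h| = √(-0.003683² + -0.01854²) = 0.0189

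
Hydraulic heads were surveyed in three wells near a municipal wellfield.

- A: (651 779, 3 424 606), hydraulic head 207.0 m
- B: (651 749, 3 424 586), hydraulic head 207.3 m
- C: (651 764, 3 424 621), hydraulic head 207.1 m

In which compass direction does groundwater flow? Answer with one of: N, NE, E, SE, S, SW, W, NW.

Three-point gradient (reference A): Δ to B = (-30, -20, +0.3), Δ to C = (-15, 15, +0.1).
∂h/∂x = -0.008667, ∂h/∂y = -0.002000 (det = -750).
Flow = −∇h = (+0.008667 east, +0.002000 north), which points east.

E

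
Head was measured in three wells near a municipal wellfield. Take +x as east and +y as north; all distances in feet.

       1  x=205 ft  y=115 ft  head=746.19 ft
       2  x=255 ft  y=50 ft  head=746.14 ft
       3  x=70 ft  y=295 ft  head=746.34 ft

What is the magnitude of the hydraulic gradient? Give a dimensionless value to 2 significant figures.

With h = a·x + b·y + c and 1 as origin, the differences give:
  50·a + (-65)·b = -0.05
  (-135)·a + 180·b = +0.15
Eliminate b (×180 and ×(-65), subtract): 225·a = 0.750 → a = ∂h/∂x = +0.003333
Back-substitute: b = ∂h/∂y = +0.003333.
|∇h| = √(0.003333² + 0.003333²) = 0.004714

0.0047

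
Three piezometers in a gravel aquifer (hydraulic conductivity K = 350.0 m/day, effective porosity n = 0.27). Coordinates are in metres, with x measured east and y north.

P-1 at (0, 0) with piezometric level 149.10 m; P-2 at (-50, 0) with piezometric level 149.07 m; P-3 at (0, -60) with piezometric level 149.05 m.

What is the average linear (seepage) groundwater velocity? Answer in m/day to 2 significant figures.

1.3 m/day

∂h/∂x = (149.07 − 149.10) / (-50 − 0) = +0.0006000
∂h/∂y = (149.05 − 149.10) / (-60 − 0) = +0.0008333
|∇h| = √(0.0006000² + 0.0008333²) = 0.001027
Seepage velocity v = K·i/n = 350.0 × 0.001027 / 0.27 = 1.331 m/day.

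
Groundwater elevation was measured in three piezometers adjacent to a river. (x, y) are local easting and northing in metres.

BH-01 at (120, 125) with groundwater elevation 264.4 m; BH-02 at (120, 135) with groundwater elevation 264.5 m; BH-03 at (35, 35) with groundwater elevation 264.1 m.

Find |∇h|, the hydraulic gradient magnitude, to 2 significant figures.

0.012

Differences from BH-01: to BH-02 (Δx, Δy, Δh) = (0, 10, +0.1); to BH-03 = (-85, -90, -0.3).
Solve a·Δx + b·Δy = Δh: det = 0·(-90) − (-85)·10 = 850.
∂h/∂x = [(+0.1)·(-90) − (-0.3)·10] / 850 = -0.007059
∂h/∂y = [0·(-0.3) − (-85)·(+0.1)] / 850 = +0.01000
|∇h| = √(-0.007059² + 0.01000²) = 0.01224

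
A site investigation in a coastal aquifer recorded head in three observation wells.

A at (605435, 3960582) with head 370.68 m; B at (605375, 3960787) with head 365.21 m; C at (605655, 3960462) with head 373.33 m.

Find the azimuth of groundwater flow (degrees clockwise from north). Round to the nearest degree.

006°

With h = a·x + b·y + c and A as origin, the differences give:
  (-60)·a + 205·b = -5.47
  220·a + (-120)·b = +2.65
Eliminate b (×(-120) and ×205, subtract): -37900·a = 113.150 → a = ∂h/∂x = -0.002985
Back-substitute: b = ∂h/∂y = -0.02756.
Flow direction (−∇h) has components (+0.002985 E, +0.02756 N).
Azimuth = atan2(E, N) = atan2(+0.002985, +0.02756) = 6.2° ≈ 006°.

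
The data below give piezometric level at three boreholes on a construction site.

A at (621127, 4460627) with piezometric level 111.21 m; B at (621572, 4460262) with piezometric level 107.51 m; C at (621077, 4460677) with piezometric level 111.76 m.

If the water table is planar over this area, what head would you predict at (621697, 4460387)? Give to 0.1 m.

109.9 m

With h = a·x + b·y + c and A as origin, the differences give:
  445·a + (-365)·b = -3.70
  (-50)·a + 50·b = +0.55
Eliminate b (×50 and ×(-365), subtract): 4000·a = 15.750 → a = ∂h/∂x = +0.003938
Back-substitute: b = ∂h/∂y = +0.01494.
h(621697, 4460387) = 111.21 + (+0.003938)·(570) + (+0.01494)·(-240) = 111.21 +2.244 -3.585 = 109.869 m.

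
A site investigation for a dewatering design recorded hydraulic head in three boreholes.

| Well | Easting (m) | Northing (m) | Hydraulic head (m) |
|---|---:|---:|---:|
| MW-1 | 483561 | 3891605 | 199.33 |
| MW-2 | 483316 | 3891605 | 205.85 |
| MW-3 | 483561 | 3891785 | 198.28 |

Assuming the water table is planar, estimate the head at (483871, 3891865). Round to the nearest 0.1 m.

∂h/∂x = (205.85 − 199.33) / (483316 − 483561) = -0.02661
∂h/∂y = (198.28 − 199.33) / (3891785 − 3891605) = -0.005833
h(483871, 3891865) = 199.33 + (-0.02661)·(310) + (-0.005833)·(260) = 199.33 -8.250 -1.517 = 189.564 m.

189.6 m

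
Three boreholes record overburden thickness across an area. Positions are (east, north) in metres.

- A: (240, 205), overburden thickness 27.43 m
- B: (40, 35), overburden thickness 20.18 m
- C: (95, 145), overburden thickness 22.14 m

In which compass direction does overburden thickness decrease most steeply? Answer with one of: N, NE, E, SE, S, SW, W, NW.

Taking A as reference: B−A = (-200, -170, -7.25); C−A = (-145, -60, -5.29).
Solve a·Δx + b·Δy = Δd: det = (-200)·(-60) − (-145)·(-170) = -12650.
∂d/∂x = [(-7.25)·(-60) − (-5.29)·(-170)] / -12650 = +0.03670
∂d/∂y = [(-200)·(-5.29) − (-145)·(-7.25)] / -12650 = -0.0005336
Steepest decrease is along −∇f = (-0.03670 E, +0.0005336 N) → west.

W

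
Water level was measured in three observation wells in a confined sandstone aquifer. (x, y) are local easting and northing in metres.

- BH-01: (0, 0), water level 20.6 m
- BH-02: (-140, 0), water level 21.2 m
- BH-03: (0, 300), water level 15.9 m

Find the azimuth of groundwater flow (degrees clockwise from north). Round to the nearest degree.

015°

∂h/∂x = (21.2 − 20.6) / (-140 − 0) = -0.004286
∂h/∂y = (15.9 − 20.6) / (300 − 0) = -0.01567
Flow direction (−∇h) has components (+0.004286 E, +0.01567 N).
Azimuth = atan2(E, N) = atan2(+0.004286, +0.01567) = 15.3° ≈ 015°.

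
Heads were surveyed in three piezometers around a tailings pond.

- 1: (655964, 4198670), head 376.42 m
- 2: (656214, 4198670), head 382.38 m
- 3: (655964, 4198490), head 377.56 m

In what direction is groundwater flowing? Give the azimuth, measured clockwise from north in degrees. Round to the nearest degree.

∂h/∂x = (382.38 − 376.42) / (656214 − 655964) = +0.02384
∂h/∂y = (377.56 − 376.42) / (4198490 − 4198670) = -0.006333
Flow direction (−∇h) has components (-0.02384 E, +0.006333 N).
Azimuth = atan2(E, N) = atan2(-0.02384, +0.006333) = 284.9° ≈ 285°.

285°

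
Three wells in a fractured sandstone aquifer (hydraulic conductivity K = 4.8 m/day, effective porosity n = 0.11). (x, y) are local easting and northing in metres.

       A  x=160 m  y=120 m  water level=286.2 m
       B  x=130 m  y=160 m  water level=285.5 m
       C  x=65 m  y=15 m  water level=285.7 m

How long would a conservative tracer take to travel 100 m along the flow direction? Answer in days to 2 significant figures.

Differences from A: to B (Δx, Δy, Δh) = (-30, 40, -0.7); to C = (-95, -105, -0.5).
Solve a·Δx + b·Δy = Δh: det = (-30)·(-105) − (-95)·40 = 6950.
∂h/∂x = [(-0.7)·(-105) − (-0.5)·40] / 6950 = +0.01345
∂h/∂y = [(-30)·(-0.5) − (-95)·(-0.7)] / 6950 = -0.007410
|∇h| = √(0.01345² + -0.007410²) = 0.01536
Seepage velocity v = K·i/n = 4.8 × 0.01536 / 0.11 = 0.6703 m/day.
t = 100 / 0.6703 = 149.2 days.

150 days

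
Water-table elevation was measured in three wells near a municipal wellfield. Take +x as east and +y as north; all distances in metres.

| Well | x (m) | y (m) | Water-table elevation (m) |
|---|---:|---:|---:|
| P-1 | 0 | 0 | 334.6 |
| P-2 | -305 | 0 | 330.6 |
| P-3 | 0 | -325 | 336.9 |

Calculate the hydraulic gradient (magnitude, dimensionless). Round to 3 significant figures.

0.0149

∂h/∂x = (330.6 − 334.6) / (-305 − 0) = +0.01311
∂h/∂y = (336.9 − 334.6) / (-325 − 0) = -0.007077
|∇h| = √(0.01311² + -0.007077²) = 0.0149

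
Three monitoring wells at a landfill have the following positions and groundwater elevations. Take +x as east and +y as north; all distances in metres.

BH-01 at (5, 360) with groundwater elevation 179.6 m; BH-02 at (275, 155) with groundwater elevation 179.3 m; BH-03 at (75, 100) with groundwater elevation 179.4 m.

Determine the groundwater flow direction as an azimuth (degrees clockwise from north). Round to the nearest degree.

Differences from BH-01: to BH-02 (Δx, Δy, Δh) = (270, -205, -0.3); to BH-03 = (70, -260, -0.2).
Solve a·Δx + b·Δy = Δh: det = 270·(-260) − 70·(-205) = -55850.
∂h/∂x = [(-0.3)·(-260) − (-0.2)·(-205)] / -55850 = -0.0006625
∂h/∂y = [270·(-0.2) − 70·(-0.3)] / -55850 = +0.0005909
Flow direction (−∇h) has components (+0.0006625 E, -0.0005909 N).
Azimuth = atan2(E, N) = atan2(+0.0006625, -0.0005909) = 131.7° ≈ 132°.

132°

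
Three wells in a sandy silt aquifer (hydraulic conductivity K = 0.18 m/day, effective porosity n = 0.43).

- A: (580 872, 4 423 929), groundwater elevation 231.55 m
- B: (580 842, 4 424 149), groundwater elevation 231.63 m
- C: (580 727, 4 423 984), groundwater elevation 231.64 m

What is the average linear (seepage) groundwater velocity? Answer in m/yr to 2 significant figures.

0.090 m/yr

With h = a·x + b·y + c and A as origin, the differences give:
  (-30)·a + 220·b = +0.08
  (-145)·a + 55·b = +0.09
Eliminate b (×55 and ×220, subtract): 30250·a = -15.400 → a = ∂h/∂x = -0.0005091
Back-substitute: b = ∂h/∂y = +0.0002942.
|∇h| = √(-0.0005091² + 0.0002942²) = 0.000588
Seepage velocity v = K·i/n = 0.18 × 0.000588 / 0.43 = 0.0002461 m/day = 0.08989 m/yr.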